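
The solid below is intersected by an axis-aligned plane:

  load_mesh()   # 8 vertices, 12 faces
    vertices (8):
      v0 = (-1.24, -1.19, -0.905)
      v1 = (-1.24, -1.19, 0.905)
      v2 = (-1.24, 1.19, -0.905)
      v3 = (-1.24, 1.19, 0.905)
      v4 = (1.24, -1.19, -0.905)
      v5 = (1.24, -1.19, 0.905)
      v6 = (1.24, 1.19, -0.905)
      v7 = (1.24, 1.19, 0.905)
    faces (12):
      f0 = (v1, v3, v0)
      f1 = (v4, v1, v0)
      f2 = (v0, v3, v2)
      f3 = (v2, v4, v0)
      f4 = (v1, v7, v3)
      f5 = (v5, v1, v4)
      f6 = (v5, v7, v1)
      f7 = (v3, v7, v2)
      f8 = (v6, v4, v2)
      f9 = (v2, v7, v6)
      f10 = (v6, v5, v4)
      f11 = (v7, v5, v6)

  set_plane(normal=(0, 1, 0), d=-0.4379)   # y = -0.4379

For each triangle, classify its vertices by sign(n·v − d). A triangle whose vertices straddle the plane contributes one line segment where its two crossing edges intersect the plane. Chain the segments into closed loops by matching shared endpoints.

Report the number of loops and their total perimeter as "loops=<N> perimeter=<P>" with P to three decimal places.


Straddling triangles (8 of 12):
  (v1,v3,v0) [-+-] → (-1.24, -0.4379, 0.905)–(-1.24, -0.4379, -0.333025)  len=1.2380
  (v0,v3,v2) [-++] → (-1.24, -0.4379, -0.333025)–(-1.24, -0.4379, -0.905)  len=0.5720
  (v2,v4,v0) [+--] → (0.456299, -0.4379, -0.905)–(-1.24, -0.4379, -0.905)  len=1.6963
  (v1,v7,v3) [-++] → (-0.456299, -0.4379, 0.905)–(-1.24, -0.4379, 0.905)  len=0.7837
  (v5,v7,v1) [-+-] → (1.24, -0.4379, 0.905)–(-0.456299, -0.4379, 0.905)  len=1.6963
  (v6,v4,v2) [+-+] → (1.24, -0.4379, -0.905)–(0.456299, -0.4379, -0.905)  len=0.7837
  (v6,v5,v4) [+--] → (1.24, -0.4379, 0.333025)–(1.24, -0.4379, -0.905)  len=1.2380
  (v7,v5,v6) [+-+] → (1.24, -0.4379, 0.905)–(1.24, -0.4379, 0.333025)  len=0.5720

Chained into 1 loop(s):
  loop 1: 8 segments, perimeter = 8.5800
Total perimeter = 8.580

loops=1 perimeter=8.580


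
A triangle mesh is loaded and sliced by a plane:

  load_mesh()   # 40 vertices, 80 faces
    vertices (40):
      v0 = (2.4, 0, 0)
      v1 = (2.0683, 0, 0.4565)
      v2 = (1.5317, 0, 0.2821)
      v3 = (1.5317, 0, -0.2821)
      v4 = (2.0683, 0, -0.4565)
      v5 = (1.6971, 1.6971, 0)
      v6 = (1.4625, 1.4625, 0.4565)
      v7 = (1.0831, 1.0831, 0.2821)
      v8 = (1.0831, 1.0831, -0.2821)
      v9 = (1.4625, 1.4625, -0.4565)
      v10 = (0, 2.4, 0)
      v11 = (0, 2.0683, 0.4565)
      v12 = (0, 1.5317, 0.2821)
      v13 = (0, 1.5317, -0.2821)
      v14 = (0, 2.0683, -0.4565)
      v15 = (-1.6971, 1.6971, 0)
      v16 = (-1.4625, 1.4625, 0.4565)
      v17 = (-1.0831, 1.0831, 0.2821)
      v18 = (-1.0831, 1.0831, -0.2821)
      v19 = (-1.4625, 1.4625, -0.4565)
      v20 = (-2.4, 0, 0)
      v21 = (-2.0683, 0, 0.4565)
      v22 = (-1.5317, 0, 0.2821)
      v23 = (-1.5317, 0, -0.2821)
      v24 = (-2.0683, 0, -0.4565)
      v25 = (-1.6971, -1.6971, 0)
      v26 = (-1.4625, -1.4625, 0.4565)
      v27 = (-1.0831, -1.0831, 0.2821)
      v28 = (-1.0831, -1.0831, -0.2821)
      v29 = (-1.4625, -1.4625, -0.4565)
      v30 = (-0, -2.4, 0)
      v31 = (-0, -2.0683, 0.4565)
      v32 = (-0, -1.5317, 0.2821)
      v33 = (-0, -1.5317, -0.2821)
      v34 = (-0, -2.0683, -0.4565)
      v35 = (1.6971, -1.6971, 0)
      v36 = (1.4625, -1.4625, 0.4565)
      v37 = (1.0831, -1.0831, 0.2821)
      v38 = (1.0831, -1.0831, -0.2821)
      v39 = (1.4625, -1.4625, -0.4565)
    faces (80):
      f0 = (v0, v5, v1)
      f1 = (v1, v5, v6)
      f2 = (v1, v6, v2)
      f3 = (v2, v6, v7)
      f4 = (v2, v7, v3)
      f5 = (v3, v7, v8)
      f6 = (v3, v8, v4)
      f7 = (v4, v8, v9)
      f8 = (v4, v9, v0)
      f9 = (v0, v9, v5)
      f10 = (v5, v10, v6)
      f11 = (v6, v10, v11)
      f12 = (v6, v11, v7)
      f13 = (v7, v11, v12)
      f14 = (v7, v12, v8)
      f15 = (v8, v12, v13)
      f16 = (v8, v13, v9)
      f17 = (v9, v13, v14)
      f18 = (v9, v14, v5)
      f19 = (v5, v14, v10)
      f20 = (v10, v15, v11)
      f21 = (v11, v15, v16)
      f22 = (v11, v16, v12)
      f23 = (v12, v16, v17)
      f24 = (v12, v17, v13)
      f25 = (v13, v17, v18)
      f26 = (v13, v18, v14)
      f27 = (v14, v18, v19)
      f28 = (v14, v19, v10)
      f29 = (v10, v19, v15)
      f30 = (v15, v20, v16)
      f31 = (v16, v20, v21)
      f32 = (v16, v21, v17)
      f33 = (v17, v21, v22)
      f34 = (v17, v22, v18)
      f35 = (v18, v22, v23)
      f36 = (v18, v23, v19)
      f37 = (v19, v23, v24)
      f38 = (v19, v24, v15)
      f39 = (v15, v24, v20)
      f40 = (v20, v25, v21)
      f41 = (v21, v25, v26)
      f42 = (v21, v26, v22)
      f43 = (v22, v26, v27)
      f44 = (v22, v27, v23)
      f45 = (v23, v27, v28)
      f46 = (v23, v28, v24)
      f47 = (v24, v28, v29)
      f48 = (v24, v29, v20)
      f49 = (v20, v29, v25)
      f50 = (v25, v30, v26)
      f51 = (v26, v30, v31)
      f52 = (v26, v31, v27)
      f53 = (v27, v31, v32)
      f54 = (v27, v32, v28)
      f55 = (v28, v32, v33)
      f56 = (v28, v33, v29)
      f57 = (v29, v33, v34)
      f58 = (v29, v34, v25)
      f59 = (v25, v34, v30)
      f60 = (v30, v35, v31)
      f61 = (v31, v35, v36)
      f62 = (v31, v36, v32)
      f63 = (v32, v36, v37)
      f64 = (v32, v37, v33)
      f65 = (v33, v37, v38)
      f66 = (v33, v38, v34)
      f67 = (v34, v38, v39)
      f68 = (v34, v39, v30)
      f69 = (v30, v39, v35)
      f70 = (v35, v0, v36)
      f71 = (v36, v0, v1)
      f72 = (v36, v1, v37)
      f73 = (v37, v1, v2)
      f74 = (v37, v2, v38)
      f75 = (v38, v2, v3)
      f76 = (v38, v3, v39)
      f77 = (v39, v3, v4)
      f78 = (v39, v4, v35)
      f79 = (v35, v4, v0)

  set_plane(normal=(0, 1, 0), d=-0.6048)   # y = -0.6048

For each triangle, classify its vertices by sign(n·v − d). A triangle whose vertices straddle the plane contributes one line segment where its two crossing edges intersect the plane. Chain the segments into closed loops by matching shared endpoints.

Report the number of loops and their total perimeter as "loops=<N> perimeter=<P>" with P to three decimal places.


Straddling triangles (20 of 80):
  (v20,v25,v21) [+-+] → (-2.14951, -0.6048, 0)–(-1.93601, -0.6048, 0.293816)  len=0.3632
  (v21,v25,v26) [+--] → (-1.93601, -0.6048, 0.293816)–(-1.81778, -0.6048, 0.4565)  len=0.2011
  (v21,v26,v22) [+-+] → (-1.81778, -0.6048, 0.4565)–(-1.50308, -0.6048, 0.354221)  len=0.3309
  (v22,v26,v27) [+--] → (-1.50308, -0.6048, 0.354221)–(-1.2812, -0.6048, 0.2821)  len=0.2333
  (v22,v27,v23) [+-+] → (-1.2812, -0.6048, 0.2821)–(-1.2812, -0.6048, 0.0329477)  len=0.2492
  (v23,v27,v28) [+--] → (-1.2812, -0.6048, 0.0329477)–(-1.2812, -0.6048, -0.2821)  len=0.3150
  (v23,v28,v24) [+-+] → (-1.2812, -0.6048, -0.2821)–(-1.51817, -0.6048, -0.359116)  len=0.2492
  (v24,v28,v29) [+--] → (-1.51817, -0.6048, -0.359116)–(-1.81778, -0.6048, -0.4565)  len=0.3150
  (v24,v29,v20) [+-+] → (-1.81778, -0.6048, -0.4565)–(-2.01231, -0.6048, -0.18878)  len=0.3309
  (v20,v29,v25) [+--] → (-2.01231, -0.6048, -0.18878)–(-2.14951, -0.6048, 0)  len=0.2334
  (v35,v0,v36) [-+-] → (2.14951, -0.6048, 0)–(2.01231, -0.6048, 0.18878)  len=0.2334
  (v36,v0,v1) [-++] → (2.01231, -0.6048, 0.18878)–(1.81778, -0.6048, 0.4565)  len=0.3309
  (v36,v1,v37) [-+-] → (1.81778, -0.6048, 0.4565)–(1.51817, -0.6048, 0.359116)  len=0.3150
  (v37,v1,v2) [-++] → (1.51817, -0.6048, 0.359116)–(1.2812, -0.6048, 0.2821)  len=0.2492
  (v37,v2,v38) [-+-] → (1.2812, -0.6048, 0.2821)–(1.2812, -0.6048, -0.0329477)  len=0.3150
  (v38,v2,v3) [-++] → (1.2812, -0.6048, -0.0329477)–(1.2812, -0.6048, -0.2821)  len=0.2492
  (v38,v3,v39) [-+-] → (1.2812, -0.6048, -0.2821)–(1.50308, -0.6048, -0.354221)  len=0.2333
  (v39,v3,v4) [-++] → (1.50308, -0.6048, -0.354221)–(1.81778, -0.6048, -0.4565)  len=0.3309
  (v39,v4,v35) [-+-] → (1.81778, -0.6048, -0.4565)–(1.93601, -0.6048, -0.293816)  len=0.2011
  (v35,v4,v0) [-++] → (1.93601, -0.6048, -0.293816)–(2.14951, -0.6048, 0)  len=0.3632

Chained into 2 loop(s):
  loop 1: 10 segments, perimeter = 2.8212
  loop 2: 10 segments, perimeter = 2.8212
Total perimeter = 5.642

loops=2 perimeter=5.642


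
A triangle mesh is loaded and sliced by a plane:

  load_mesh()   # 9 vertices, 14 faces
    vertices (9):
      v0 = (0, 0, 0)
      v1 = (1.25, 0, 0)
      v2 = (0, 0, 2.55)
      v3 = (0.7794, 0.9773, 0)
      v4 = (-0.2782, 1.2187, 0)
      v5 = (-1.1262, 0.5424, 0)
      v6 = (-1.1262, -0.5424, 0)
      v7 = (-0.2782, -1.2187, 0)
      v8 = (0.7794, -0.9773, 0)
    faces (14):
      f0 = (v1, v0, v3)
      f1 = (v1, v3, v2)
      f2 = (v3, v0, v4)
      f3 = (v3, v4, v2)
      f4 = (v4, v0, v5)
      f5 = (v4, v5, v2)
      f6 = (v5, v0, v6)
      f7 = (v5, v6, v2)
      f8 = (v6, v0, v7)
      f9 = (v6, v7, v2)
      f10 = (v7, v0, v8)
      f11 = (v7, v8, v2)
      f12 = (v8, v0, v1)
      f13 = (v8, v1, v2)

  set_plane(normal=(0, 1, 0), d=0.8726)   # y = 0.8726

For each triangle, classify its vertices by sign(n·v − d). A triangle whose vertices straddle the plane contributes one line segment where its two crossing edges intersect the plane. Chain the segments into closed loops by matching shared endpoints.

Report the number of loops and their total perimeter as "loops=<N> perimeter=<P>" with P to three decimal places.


Straddling triangles (6 of 14):
  (v1,v0,v3) [--+] → (0.695901, 0.8726, 0)–(0.829816, 0.8726, 0)  len=0.1339
  (v1,v3,v2) [-+-] → (0.829816, 0.8726, 0)–(0.695901, 0.8726, 0.273186)  len=0.3042
  (v3,v0,v4) [+-+] → (0.695901, 0.8726, 0)–(-0.199194, 0.8726, 0)  len=0.8951
  (v3,v4,v2) [++-] → (-0.199194, 0.8726, 0.724177)–(0.695901, 0.8726, 0.273186)  len=1.0023
  (v4,v0,v5) [+--] → (-0.199194, 0.8726, 0)–(-0.712168, 0.8726, 0)  len=0.5130
  (v4,v5,v2) [+--] → (-0.712168, 0.8726, 0)–(-0.199194, 0.8726, 0.724177)  len=0.8875

Chained into 1 loop(s):
  loop 1: 6 segments, perimeter = 3.7360
Total perimeter = 3.736

loops=1 perimeter=3.736


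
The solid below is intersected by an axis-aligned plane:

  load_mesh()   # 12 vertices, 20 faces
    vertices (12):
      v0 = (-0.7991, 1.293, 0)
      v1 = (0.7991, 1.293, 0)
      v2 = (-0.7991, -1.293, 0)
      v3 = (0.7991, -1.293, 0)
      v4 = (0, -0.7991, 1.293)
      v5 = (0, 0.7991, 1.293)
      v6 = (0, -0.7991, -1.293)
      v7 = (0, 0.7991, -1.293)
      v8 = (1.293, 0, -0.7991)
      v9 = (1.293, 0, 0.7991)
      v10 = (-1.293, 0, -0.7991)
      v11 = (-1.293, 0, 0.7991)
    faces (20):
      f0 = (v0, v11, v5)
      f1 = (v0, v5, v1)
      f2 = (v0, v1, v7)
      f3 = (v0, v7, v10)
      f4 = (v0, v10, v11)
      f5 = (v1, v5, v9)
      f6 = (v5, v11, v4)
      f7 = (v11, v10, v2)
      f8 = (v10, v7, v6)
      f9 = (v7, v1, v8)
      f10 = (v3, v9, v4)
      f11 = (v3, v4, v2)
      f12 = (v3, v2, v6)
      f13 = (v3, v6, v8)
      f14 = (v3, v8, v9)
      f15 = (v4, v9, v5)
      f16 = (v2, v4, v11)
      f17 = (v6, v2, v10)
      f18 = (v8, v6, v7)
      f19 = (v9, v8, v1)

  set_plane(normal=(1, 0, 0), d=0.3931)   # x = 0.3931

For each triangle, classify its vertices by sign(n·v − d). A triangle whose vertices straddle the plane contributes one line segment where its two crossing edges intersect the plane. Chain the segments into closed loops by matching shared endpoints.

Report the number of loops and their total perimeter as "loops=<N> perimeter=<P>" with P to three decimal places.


loops=1 perimeter=7.786

Straddling triangles (10 of 20):
  (v0,v5,v1) [--+] → (0.3931, 1.04206, 0.656937)–(0.3931, 1.293, 0)  len=0.7032
  (v0,v1,v7) [-+-] → (0.3931, 1.293, 0)–(0.3931, 1.04206, -0.656937)  len=0.7032
  (v1,v5,v9) [+-+] → (0.3931, 1.04206, 0.656937)–(0.3931, 0.556156, 1.14284)  len=0.6872
  (v7,v1,v8) [-++] → (0.3931, 1.04206, -0.656937)–(0.3931, 0.556156, -1.14284)  len=0.6872
  (v3,v9,v4) [++-] → (0.3931, -0.556156, 1.14284)–(0.3931, -1.04206, 0.656937)  len=0.6872
  (v3,v4,v2) [+--] → (0.3931, -1.04206, 0.656937)–(0.3931, -1.293, 0)  len=0.7032
  (v3,v2,v6) [+--] → (0.3931, -1.293, 0)–(0.3931, -1.04206, -0.656937)  len=0.7032
  (v3,v6,v8) [+-+] → (0.3931, -1.04206, -0.656937)–(0.3931, -0.556156, -1.14284)  len=0.6872
  (v4,v9,v5) [-+-] → (0.3931, -0.556156, 1.14284)–(0.3931, 0.556156, 1.14284)  len=1.1123
  (v8,v6,v7) [+--] → (0.3931, -0.556156, -1.14284)–(0.3931, 0.556156, -1.14284)  len=1.1123

Chained into 1 loop(s):
  loop 1: 10 segments, perimeter = 7.7863
Total perimeter = 7.786


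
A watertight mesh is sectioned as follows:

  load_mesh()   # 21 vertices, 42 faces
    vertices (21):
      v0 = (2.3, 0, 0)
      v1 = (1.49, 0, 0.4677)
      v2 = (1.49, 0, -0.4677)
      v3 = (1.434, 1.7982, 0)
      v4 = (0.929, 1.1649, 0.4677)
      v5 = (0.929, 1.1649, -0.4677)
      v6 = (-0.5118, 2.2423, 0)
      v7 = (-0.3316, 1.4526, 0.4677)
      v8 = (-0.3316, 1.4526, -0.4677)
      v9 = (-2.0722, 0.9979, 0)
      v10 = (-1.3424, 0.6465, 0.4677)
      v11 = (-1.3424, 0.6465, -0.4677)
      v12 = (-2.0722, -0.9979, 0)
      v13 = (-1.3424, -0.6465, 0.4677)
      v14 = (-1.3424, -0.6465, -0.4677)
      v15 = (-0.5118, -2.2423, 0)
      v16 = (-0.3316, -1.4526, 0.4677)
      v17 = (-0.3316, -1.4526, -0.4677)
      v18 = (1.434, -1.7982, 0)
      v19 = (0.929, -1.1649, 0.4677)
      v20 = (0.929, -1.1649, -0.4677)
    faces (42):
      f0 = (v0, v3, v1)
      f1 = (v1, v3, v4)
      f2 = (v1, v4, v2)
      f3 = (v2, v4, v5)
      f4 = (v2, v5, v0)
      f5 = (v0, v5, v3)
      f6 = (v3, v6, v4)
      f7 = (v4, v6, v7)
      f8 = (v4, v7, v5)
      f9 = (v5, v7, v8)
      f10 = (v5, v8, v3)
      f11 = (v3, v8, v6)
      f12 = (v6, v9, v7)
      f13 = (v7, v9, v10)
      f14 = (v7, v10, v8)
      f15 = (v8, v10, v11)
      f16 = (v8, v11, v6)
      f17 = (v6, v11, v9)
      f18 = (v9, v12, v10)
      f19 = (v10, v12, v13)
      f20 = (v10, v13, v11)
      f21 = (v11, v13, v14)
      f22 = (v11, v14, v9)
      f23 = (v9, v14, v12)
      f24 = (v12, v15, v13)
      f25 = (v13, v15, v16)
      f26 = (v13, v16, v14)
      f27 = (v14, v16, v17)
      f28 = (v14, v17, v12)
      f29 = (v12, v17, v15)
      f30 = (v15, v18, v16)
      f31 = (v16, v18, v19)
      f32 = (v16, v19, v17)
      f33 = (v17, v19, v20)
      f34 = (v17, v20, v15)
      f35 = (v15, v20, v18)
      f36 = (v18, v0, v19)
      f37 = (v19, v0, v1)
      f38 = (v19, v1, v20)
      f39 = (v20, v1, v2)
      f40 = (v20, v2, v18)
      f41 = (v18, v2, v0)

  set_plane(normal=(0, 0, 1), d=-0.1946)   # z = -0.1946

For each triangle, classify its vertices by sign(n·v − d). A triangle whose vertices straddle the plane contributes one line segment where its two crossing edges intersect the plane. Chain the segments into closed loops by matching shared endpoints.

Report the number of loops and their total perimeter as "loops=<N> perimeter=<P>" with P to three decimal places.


loops=2 perimeter=20.974

Straddling triangles (28 of 42):
  (v1,v4,v2) [++-] → (1.32621, 0.340105, -0.1946)–(1.49, 0, -0.1946)  len=0.3775
  (v2,v4,v5) [-+-] → (1.32621, 0.340105, -0.1946)–(0.929, 1.1649, -0.1946)  len=0.9155
  (v2,v5,v0) [--+] → (1.72956, 0.48469, -0.1946)–(1.96298, 0, -0.1946)  len=0.5380
  (v0,v5,v3) [+-+] → (1.72956, 0.48469, -0.1946)–(1.22388, 1.5347, -0.1946)  len=1.1654
  (v4,v7,v5) [++-] → (0.560954, 1.2489, -0.1946)–(0.929, 1.1649, -0.1946)  len=0.3775
  (v5,v7,v8) [-+-] → (0.560954, 1.2489, -0.1946)–(-0.3316, 1.4526, -0.1946)  len=0.9155
  (v5,v8,v3) [--+] → (0.699371, 1.6544, -0.1946)–(1.22388, 1.5347, -0.1946)  len=0.5380
  (v3,v8,v6) [+-+] → (0.699371, 1.6544, -0.1946)–(-0.436823, 1.91372, -0.1946)  len=1.1654
  (v7,v10,v8) [++-] → (-0.626714, 1.21725, -0.1946)–(-0.3316, 1.4526, -0.1946)  len=0.3775
  (v8,v10,v11) [-+-] → (-0.626714, 1.21725, -0.1946)–(-1.3424, 0.6465, -0.1946)  len=0.9154
  (v8,v11,v6) [--+] → (-0.857395, 1.57832, -0.1946)–(-0.436823, 1.91372, -0.1946)  len=0.5379
  (v6,v11,v9) [+-+] → (-0.857395, 1.57832, -0.1946)–(-1.76855, 0.85169, -0.1946)  len=1.1654
  (v10,v13,v11) [++-] → (-1.3424, 0.268995, -0.1946)–(-1.3424, 0.6465, -0.1946)  len=0.3775
  (v11,v13,v14) [-+-] → (-1.3424, 0.268995, -0.1946)–(-1.3424, -0.6465, -0.1946)  len=0.9155
  (v11,v14,v9) [--+] → (-1.76855, 0.3137, -0.1946)–(-1.76855, 0.85169, -0.1946)  len=0.5380
  (v9,v14,v12) [+-+] → (-1.76855, 0.3137, -0.1946)–(-1.76855, -0.85169, -0.1946)  len=1.1654
  (v13,v16,v14) [++-] → (-1.04729, -0.881849, -0.1946)–(-1.3424, -0.6465, -0.1946)  len=0.3775
  (v14,v16,v17) [-+-] → (-1.04729, -0.881849, -0.1946)–(-0.3316, -1.4526, -0.1946)  len=0.9154
  (v14,v17,v12) [--+] → (-1.34797, -1.18709, -0.1946)–(-1.76855, -0.85169, -0.1946)  len=0.5379
  (v12,v17,v15) [+-+] → (-1.34797, -1.18709, -0.1946)–(-0.436823, -1.91372, -0.1946)  len=1.1654
  (v16,v19,v17) [++-] → (0.0364456, -1.3686, -0.1946)–(-0.3316, -1.4526, -0.1946)  len=0.3775
  (v17,v19,v20) [-+-] → (0.0364456, -1.3686, -0.1946)–(0.929, -1.1649, -0.1946)  len=0.9155
  (v17,v20,v15) [--+] → (0.0876862, -1.79402, -0.1946)–(-0.436823, -1.91372, -0.1946)  len=0.5380
  (v15,v20,v18) [+-+] → (0.0876862, -1.79402, -0.1946)–(1.22388, -1.5347, -0.1946)  len=1.1654
  (v19,v1,v20) [++-] → (1.09279, -0.824795, -0.1946)–(0.929, -1.1649, -0.1946)  len=0.3775
  (v20,v1,v2) [-+-] → (1.09279, -0.824795, -0.1946)–(1.49, 0, -0.1946)  len=0.9155
  (v20,v2,v18) [--+] → (1.4573, -1.05001, -0.1946)–(1.22388, -1.5347, -0.1946)  len=0.5380
  (v18,v2,v0) [+-+] → (1.4573, -1.05001, -0.1946)–(1.96298, 0, -0.1946)  len=1.1654

Chained into 2 loop(s):
  loop 1: 14 segments, perimeter = 9.0507
  loop 2: 14 segments, perimeter = 11.9237
Total perimeter = 20.974


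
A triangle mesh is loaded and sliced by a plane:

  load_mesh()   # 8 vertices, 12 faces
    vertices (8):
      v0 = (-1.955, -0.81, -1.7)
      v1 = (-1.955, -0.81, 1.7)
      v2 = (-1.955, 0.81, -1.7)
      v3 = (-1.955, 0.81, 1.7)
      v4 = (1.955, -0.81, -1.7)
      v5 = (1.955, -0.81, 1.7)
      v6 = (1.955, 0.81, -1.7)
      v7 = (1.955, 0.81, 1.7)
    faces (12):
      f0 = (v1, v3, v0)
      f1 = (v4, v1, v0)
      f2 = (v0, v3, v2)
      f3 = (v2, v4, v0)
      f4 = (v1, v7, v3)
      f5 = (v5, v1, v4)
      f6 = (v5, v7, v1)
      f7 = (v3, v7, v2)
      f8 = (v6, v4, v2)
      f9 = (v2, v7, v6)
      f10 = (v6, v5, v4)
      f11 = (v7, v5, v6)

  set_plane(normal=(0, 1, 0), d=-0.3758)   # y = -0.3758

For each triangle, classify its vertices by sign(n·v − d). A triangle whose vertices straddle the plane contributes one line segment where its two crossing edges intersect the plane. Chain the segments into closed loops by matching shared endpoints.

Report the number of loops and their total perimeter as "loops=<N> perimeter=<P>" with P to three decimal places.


loops=1 perimeter=14.620

Straddling triangles (8 of 12):
  (v1,v3,v0) [-+-] → (-1.955, -0.3758, 1.7)–(-1.955, -0.3758, -0.788716)  len=2.4887
  (v0,v3,v2) [-++] → (-1.955, -0.3758, -0.788716)–(-1.955, -0.3758, -1.7)  len=0.9113
  (v2,v4,v0) [+--] → (0.907023, -0.3758, -1.7)–(-1.955, -0.3758, -1.7)  len=2.8620
  (v1,v7,v3) [-++] → (-0.907023, -0.3758, 1.7)–(-1.955, -0.3758, 1.7)  len=1.0480
  (v5,v7,v1) [-+-] → (1.955, -0.3758, 1.7)–(-0.907023, -0.3758, 1.7)  len=2.8620
  (v6,v4,v2) [+-+] → (1.955, -0.3758, -1.7)–(0.907023, -0.3758, -1.7)  len=1.0480
  (v6,v5,v4) [+--] → (1.955, -0.3758, 0.788716)–(1.955, -0.3758, -1.7)  len=2.4887
  (v7,v5,v6) [+-+] → (1.955, -0.3758, 1.7)–(1.955, -0.3758, 0.788716)  len=0.9113

Chained into 1 loop(s):
  loop 1: 8 segments, perimeter = 14.6200
Total perimeter = 14.620


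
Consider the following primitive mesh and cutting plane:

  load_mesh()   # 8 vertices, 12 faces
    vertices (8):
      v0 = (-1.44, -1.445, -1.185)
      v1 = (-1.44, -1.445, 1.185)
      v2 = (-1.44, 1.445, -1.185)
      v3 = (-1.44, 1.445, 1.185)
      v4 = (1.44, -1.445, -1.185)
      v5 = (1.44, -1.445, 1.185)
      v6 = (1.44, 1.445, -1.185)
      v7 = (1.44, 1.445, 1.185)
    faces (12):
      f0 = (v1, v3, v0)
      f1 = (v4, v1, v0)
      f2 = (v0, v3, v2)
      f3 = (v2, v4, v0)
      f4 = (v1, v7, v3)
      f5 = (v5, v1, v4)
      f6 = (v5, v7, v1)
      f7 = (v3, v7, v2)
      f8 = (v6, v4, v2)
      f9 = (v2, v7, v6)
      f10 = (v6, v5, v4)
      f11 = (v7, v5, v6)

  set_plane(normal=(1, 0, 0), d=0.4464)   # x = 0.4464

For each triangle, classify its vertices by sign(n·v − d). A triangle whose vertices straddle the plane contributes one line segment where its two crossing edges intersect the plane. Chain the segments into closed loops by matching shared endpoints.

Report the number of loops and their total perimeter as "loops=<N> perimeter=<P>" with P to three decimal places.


Straddling triangles (8 of 12):
  (v4,v1,v0) [+--] → (0.4464, -1.445, -0.36735)–(0.4464, -1.445, -1.185)  len=0.8176
  (v2,v4,v0) [-+-] → (0.4464, -0.44795, -1.185)–(0.4464, -1.445, -1.185)  len=0.9970
  (v1,v7,v3) [-+-] → (0.4464, 0.44795, 1.185)–(0.4464, 1.445, 1.185)  len=0.9970
  (v5,v1,v4) [+-+] → (0.4464, -1.445, 1.185)–(0.4464, -1.445, -0.36735)  len=1.5524
  (v5,v7,v1) [++-] → (0.4464, 0.44795, 1.185)–(0.4464, -1.445, 1.185)  len=1.8930
  (v3,v7,v2) [-+-] → (0.4464, 1.445, 1.185)–(0.4464, 1.445, 0.36735)  len=0.8176
  (v6,v4,v2) [++-] → (0.4464, -0.44795, -1.185)–(0.4464, 1.445, -1.185)  len=1.8930
  (v2,v7,v6) [-++] → (0.4464, 1.445, 0.36735)–(0.4464, 1.445, -1.185)  len=1.5524

Chained into 1 loop(s):
  loop 1: 8 segments, perimeter = 10.5200
Total perimeter = 10.520

loops=1 perimeter=10.520


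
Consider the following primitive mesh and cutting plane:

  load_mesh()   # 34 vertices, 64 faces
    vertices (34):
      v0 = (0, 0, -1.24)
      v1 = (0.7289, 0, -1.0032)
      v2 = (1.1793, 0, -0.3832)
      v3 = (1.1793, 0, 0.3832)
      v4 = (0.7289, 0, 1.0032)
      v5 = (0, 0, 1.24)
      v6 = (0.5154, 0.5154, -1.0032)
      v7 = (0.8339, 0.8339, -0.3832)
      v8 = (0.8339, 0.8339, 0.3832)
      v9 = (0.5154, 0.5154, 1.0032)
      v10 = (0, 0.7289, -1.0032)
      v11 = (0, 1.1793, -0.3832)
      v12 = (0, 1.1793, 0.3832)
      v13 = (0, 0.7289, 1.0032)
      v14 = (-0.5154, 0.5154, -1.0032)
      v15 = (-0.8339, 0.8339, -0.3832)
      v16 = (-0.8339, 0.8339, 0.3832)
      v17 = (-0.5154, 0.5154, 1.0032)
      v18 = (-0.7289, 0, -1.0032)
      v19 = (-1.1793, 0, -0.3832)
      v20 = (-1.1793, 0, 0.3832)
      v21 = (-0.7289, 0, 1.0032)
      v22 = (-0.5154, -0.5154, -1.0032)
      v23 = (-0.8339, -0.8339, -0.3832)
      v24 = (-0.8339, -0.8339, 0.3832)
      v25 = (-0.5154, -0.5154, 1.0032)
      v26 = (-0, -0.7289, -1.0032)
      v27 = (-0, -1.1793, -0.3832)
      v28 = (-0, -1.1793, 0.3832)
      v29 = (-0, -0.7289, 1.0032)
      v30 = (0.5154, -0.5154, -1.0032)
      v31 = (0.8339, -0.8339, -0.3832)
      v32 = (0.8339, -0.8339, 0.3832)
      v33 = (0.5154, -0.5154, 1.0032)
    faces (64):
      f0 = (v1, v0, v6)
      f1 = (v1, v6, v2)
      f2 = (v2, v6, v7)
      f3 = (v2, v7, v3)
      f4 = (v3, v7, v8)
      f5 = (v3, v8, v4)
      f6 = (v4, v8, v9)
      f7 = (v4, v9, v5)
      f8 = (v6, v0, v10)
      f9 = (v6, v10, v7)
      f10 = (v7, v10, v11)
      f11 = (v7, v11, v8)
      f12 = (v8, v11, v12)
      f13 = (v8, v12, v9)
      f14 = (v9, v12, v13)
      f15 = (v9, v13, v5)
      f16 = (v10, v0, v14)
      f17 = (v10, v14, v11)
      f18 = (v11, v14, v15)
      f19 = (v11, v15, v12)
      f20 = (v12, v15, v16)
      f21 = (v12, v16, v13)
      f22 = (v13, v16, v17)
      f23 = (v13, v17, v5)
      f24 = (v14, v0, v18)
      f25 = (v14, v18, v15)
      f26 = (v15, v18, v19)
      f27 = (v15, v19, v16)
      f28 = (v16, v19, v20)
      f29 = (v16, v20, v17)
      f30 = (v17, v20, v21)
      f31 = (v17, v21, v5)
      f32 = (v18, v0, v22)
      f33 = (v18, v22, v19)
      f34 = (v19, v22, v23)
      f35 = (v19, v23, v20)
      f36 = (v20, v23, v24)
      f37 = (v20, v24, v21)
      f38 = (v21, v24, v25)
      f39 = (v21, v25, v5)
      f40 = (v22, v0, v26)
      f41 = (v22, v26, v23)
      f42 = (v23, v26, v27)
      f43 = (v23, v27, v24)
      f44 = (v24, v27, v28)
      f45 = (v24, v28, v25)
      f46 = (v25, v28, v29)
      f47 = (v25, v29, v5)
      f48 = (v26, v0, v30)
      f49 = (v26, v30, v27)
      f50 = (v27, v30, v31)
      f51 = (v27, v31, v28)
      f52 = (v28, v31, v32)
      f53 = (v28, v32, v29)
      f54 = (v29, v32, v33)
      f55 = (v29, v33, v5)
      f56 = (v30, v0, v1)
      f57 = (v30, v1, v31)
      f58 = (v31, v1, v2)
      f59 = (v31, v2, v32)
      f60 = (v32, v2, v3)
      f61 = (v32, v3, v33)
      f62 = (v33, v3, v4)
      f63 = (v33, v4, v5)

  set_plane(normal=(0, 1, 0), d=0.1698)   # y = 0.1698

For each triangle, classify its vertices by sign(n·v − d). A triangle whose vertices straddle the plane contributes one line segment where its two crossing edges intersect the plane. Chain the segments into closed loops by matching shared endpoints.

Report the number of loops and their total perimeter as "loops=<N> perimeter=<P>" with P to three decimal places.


loops=1 perimeter=7.339

Straddling triangles (20 of 64):
  (v1,v0,v6) [--+] → (0.1698, 0.1698, -1.16199)–(0.658562, 0.1698, -1.0032)  len=0.5139
  (v1,v6,v2) [-+-] → (0.658562, 0.1698, -1.0032)–(0.960576, 0.1698, -0.587461)  len=0.5139
  (v2,v6,v7) [-++] → (0.960576, 0.1698, -0.587461)–(1.10897, 0.1698, -0.3832)  len=0.2525
  (v2,v7,v3) [-+-] → (1.10897, 0.1698, -0.3832)–(1.10897, 0.1698, 0.227144)  len=0.6103
  (v3,v7,v8) [-++] → (1.10897, 0.1698, 0.227144)–(1.10897, 0.1698, 0.3832)  len=0.1561
  (v3,v8,v4) [-+-] → (1.10897, 0.1698, 0.3832)–(0.75028, 0.1698, 0.876955)  len=0.6103
  (v4,v8,v9) [-++] → (0.75028, 0.1698, 0.876955)–(0.658562, 0.1698, 1.0032)  len=0.1560
  (v4,v9,v5) [-+-] → (0.658562, 0.1698, 1.0032)–(0.1698, 0.1698, 1.16199)  len=0.5139
  (v6,v0,v10) [+-+] → (0.1698, 0.1698, -1.16199)–(0, 0.1698, -1.18484)  len=0.1713
  (v9,v13,v5) [++-] → (0, 0.1698, 1.18484)–(0.1698, 0.1698, 1.16199)  len=0.1713
  (v10,v0,v14) [+-+] → (0, 0.1698, -1.18484)–(-0.1698, 0.1698, -1.16199)  len=0.1713
  (v13,v17,v5) [++-] → (-0.1698, 0.1698, 1.16199)–(0, 0.1698, 1.18484)  len=0.1713
  (v14,v0,v18) [+--] → (-0.1698, 0.1698, -1.16199)–(-0.658562, 0.1698, -1.0032)  len=0.5139
  (v14,v18,v15) [+-+] → (-0.658562, 0.1698, -1.0032)–(-0.75028, 0.1698, -0.876955)  len=0.1560
  (v15,v18,v19) [+--] → (-0.75028, 0.1698, -0.876955)–(-1.10897, 0.1698, -0.3832)  len=0.6103
  (v15,v19,v16) [+-+] → (-1.10897, 0.1698, -0.3832)–(-1.10897, 0.1698, -0.227144)  len=0.1561
  (v16,v19,v20) [+--] → (-1.10897, 0.1698, -0.227144)–(-1.10897, 0.1698, 0.3832)  len=0.6103
  (v16,v20,v17) [+-+] → (-1.10897, 0.1698, 0.3832)–(-0.960576, 0.1698, 0.587461)  len=0.2525
  (v17,v20,v21) [+--] → (-0.960576, 0.1698, 0.587461)–(-0.658562, 0.1698, 1.0032)  len=0.5139
  (v17,v21,v5) [+--] → (-0.658562, 0.1698, 1.0032)–(-0.1698, 0.1698, 1.16199)  len=0.5139

Chained into 1 loop(s):
  loop 1: 20 segments, perimeter = 7.3391
Total perimeter = 7.339


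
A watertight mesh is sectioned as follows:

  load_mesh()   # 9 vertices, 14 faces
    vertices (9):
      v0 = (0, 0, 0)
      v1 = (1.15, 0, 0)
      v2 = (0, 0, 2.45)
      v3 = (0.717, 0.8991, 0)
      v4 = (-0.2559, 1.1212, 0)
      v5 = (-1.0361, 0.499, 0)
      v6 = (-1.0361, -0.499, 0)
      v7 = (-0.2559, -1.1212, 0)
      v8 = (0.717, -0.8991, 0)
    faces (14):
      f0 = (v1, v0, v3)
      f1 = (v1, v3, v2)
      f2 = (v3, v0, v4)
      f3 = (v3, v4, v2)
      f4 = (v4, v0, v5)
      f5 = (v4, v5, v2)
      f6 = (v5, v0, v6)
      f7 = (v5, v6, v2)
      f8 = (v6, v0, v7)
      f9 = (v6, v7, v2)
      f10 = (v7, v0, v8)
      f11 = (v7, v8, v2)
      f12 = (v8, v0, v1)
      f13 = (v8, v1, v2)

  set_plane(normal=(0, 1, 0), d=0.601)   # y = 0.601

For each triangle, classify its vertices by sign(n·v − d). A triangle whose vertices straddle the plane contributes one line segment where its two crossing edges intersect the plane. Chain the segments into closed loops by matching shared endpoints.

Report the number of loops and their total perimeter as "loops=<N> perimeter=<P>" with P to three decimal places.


loops=1 perimeter=4.736

Straddling triangles (6 of 14):
  (v1,v0,v3) [--+] → (0.479276, 0.601, 0)–(0.860563, 0.601, 0)  len=0.3813
  (v1,v3,v2) [-+-] → (0.860563, 0.601, 0)–(0.479276, 0.601, 0.812307)  len=0.8973
  (v3,v0,v4) [+-+] → (0.479276, 0.601, 0)–(-0.137171, 0.601, 0)  len=0.6164
  (v3,v4,v2) [++-] → (-0.137171, 0.601, 1.13672)–(0.479276, 0.601, 0.812307)  len=0.6966
  (v4,v0,v5) [+--] → (-0.137171, 0.601, 0)–(-0.908198, 0.601, 0)  len=0.7710
  (v4,v5,v2) [+--] → (-0.908198, 0.601, 0)–(-0.137171, 0.601, 1.13672)  len=1.3735

Chained into 1 loop(s):
  loop 1: 6 segments, perimeter = 4.7362
Total perimeter = 4.736


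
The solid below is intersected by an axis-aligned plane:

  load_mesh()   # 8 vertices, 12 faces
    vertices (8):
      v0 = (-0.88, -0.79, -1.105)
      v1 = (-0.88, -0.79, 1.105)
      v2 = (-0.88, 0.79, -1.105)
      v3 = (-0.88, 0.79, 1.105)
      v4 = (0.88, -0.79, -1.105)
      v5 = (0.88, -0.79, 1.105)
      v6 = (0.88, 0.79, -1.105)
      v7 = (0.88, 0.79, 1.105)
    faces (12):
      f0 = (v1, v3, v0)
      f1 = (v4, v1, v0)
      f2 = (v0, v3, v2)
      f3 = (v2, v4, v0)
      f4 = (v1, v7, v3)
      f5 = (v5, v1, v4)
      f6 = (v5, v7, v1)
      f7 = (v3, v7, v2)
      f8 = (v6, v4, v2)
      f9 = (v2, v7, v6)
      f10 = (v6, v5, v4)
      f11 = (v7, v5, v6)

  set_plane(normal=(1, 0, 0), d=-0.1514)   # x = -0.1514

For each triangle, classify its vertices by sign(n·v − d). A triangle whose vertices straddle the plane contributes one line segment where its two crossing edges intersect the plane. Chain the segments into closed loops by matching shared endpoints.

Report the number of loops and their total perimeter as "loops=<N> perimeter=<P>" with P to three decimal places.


Straddling triangles (8 of 12):
  (v4,v1,v0) [+--] → (-0.1514, -0.79, 0.19011)–(-0.1514, -0.79, -1.105)  len=1.2951
  (v2,v4,v0) [-+-] → (-0.1514, 0.135916, -1.105)–(-0.1514, -0.79, -1.105)  len=0.9259
  (v1,v7,v3) [-+-] → (-0.1514, -0.135916, 1.105)–(-0.1514, 0.79, 1.105)  len=0.9259
  (v5,v1,v4) [+-+] → (-0.1514, -0.79, 1.105)–(-0.1514, -0.79, 0.19011)  len=0.9149
  (v5,v7,v1) [++-] → (-0.1514, -0.135916, 1.105)–(-0.1514, -0.79, 1.105)  len=0.6541
  (v3,v7,v2) [-+-] → (-0.1514, 0.79, 1.105)–(-0.1514, 0.79, -0.19011)  len=1.2951
  (v6,v4,v2) [++-] → (-0.1514, 0.135916, -1.105)–(-0.1514, 0.79, -1.105)  len=0.6541
  (v2,v7,v6) [-++] → (-0.1514, 0.79, -0.19011)–(-0.1514, 0.79, -1.105)  len=0.9149

Chained into 1 loop(s):
  loop 1: 8 segments, perimeter = 7.5800
Total perimeter = 7.580

loops=1 perimeter=7.580


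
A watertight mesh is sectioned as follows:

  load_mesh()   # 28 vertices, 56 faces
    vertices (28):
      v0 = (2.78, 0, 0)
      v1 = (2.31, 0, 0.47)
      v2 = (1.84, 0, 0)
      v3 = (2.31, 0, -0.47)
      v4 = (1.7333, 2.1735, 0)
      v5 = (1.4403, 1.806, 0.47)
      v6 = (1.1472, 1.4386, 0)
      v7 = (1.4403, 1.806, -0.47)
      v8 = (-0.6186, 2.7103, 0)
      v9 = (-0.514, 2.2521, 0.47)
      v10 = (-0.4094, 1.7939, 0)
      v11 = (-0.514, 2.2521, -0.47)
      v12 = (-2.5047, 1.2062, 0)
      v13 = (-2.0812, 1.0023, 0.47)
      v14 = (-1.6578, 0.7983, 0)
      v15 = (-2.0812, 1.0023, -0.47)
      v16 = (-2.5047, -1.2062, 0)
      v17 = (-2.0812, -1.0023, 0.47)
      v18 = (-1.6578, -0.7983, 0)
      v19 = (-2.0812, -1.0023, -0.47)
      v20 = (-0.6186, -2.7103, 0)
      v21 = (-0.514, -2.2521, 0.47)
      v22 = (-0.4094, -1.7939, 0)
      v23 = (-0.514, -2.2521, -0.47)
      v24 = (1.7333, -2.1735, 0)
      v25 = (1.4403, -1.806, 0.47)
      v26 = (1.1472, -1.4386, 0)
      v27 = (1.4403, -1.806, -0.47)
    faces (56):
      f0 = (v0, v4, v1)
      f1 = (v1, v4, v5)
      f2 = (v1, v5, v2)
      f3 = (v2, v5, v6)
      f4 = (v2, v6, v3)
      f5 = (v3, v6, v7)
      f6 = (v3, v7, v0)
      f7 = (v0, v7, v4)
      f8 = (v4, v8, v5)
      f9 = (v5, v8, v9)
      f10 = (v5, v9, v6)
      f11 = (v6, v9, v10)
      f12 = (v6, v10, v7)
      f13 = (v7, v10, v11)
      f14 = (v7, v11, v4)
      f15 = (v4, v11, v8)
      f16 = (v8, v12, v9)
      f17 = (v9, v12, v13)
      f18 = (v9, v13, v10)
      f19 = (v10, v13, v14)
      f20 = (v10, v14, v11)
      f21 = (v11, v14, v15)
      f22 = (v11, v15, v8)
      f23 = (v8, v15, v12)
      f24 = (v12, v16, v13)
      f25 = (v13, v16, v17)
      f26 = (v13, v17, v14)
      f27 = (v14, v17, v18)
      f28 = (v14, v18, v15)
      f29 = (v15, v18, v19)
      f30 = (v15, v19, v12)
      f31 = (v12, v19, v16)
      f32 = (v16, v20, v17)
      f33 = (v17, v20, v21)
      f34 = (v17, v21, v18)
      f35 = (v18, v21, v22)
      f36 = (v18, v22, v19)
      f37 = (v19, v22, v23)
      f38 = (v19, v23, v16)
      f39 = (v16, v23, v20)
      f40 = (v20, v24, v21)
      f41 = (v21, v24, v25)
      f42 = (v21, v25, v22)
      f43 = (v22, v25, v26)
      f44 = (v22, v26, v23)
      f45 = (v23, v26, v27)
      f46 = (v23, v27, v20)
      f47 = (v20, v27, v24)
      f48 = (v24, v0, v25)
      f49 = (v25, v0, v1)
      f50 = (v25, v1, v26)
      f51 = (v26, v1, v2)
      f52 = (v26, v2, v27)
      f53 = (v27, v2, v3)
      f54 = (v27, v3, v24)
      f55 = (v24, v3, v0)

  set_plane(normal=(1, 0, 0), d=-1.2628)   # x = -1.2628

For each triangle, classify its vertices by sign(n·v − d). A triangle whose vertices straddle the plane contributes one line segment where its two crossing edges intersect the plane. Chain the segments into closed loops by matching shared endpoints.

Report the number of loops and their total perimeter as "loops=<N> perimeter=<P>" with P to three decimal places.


loops=2 perimeter=5.737

Straddling triangles (16 of 56):
  (v8,v12,v9) [+-+] → (-1.2628, 2.19657, 0)–(-1.2628, 1.85869, 0.29321)  len=0.4474
  (v9,v12,v13) [+--] → (-1.2628, 1.85869, 0.29321)–(-1.2628, 1.65495, 0.47)  len=0.2697
  (v9,v13,v10) [+-+] → (-1.2628, 1.65495, 0.47)–(-1.2628, 1.38981, 0.23992)  len=0.3510
  (v10,v13,v14) [+--] → (-1.2628, 1.38981, 0.23992)–(-1.2628, 1.11331, 0)  len=0.3661
  (v10,v14,v11) [+-+] → (-1.2628, 1.11331, 0)–(-1.2628, 1.30036, -0.16231)  len=0.2476
  (v11,v14,v15) [+--] → (-1.2628, 1.30036, -0.16231)–(-1.2628, 1.65495, -0.47)  len=0.4695
  (v11,v15,v8) [+-+] → (-1.2628, 1.65495, -0.47)–(-1.2628, 1.95801, -0.207011)  len=0.4013
  (v8,v15,v12) [+--] → (-1.2628, 1.95801, -0.207011)–(-1.2628, 2.19657, 0)  len=0.3159
  (v16,v20,v17) [-+-] → (-1.2628, -2.19657, 0)–(-1.2628, -1.95801, 0.207011)  len=0.3159
  (v17,v20,v21) [-++] → (-1.2628, -1.95801, 0.207011)–(-1.2628, -1.65495, 0.47)  len=0.4013
  (v17,v21,v18) [-+-] → (-1.2628, -1.65495, 0.47)–(-1.2628, -1.30036, 0.16231)  len=0.4695
  (v18,v21,v22) [-++] → (-1.2628, -1.30036, 0.16231)–(-1.2628, -1.11331, 0)  len=0.2476
  (v18,v22,v19) [-+-] → (-1.2628, -1.11331, 0)–(-1.2628, -1.38981, -0.23992)  len=0.3661
  (v19,v22,v23) [-++] → (-1.2628, -1.38981, -0.23992)–(-1.2628, -1.65495, -0.47)  len=0.3510
  (v19,v23,v16) [-+-] → (-1.2628, -1.65495, -0.47)–(-1.2628, -1.85869, -0.29321)  len=0.2697
  (v16,v23,v20) [-++] → (-1.2628, -1.85869, -0.29321)–(-1.2628, -2.19657, 0)  len=0.4474

Chained into 2 loop(s):
  loop 1: 8 segments, perimeter = 2.8685
  loop 2: 8 segments, perimeter = 2.8685
Total perimeter = 5.737


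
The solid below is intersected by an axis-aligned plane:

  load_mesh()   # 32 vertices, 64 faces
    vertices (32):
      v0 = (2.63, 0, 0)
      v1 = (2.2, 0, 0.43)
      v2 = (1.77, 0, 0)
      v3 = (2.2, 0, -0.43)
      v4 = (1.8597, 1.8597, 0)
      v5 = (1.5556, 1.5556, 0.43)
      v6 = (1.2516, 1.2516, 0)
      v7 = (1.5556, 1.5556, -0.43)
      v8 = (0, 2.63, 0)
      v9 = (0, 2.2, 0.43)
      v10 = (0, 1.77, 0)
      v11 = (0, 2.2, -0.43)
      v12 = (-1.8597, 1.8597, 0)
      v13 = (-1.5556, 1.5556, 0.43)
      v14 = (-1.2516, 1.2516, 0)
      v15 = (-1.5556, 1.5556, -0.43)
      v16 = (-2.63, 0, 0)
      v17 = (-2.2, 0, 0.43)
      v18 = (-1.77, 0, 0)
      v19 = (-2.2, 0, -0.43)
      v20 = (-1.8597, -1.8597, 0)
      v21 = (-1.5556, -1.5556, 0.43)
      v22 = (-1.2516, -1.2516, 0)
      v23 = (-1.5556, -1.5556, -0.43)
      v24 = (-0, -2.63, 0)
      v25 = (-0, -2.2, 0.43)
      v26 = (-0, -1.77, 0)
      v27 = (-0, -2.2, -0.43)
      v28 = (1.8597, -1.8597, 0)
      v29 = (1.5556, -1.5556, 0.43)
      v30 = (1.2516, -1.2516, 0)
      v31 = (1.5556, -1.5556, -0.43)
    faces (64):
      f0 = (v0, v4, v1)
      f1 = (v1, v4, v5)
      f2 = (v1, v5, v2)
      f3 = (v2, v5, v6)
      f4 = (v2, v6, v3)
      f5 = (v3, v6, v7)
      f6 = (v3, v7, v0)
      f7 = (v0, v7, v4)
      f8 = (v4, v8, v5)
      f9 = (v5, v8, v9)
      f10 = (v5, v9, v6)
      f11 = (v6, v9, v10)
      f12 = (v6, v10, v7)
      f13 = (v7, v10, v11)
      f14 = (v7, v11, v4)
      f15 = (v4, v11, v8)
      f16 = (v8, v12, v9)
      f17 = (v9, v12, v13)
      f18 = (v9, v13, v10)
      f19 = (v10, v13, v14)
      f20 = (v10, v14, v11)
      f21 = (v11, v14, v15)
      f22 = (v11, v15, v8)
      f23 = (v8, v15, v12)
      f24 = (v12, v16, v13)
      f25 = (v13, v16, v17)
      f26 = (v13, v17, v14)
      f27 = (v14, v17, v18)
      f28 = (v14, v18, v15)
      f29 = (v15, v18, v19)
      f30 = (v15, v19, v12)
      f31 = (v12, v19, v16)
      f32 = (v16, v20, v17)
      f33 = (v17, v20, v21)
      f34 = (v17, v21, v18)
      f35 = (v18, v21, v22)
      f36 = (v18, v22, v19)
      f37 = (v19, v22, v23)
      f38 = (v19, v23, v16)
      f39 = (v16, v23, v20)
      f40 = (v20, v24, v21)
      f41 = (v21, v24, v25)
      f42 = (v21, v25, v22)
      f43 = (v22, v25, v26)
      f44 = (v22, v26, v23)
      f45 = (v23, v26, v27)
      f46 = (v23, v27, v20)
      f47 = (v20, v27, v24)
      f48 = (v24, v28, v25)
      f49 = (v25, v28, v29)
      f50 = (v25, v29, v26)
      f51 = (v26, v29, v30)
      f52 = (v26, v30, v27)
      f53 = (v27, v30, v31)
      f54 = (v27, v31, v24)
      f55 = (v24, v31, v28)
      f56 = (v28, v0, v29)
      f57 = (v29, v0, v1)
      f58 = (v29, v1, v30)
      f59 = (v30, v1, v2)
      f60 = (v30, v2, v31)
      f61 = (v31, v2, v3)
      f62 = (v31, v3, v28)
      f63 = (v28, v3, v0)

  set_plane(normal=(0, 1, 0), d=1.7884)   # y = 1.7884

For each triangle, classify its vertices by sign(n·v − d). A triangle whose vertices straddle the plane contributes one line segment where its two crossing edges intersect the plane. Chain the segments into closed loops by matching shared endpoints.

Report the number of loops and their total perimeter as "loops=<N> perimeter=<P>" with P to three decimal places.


Straddling triangles (18 of 64):
  (v0,v4,v1) [-+-] → (1.88923, 1.7884, 0)–(1.87275, 1.7884, 0.016486)  len=0.0233
  (v1,v4,v5) [-+-] → (1.87275, 1.7884, 0.016486)–(1.7884, 1.7884, 0.100819)  len=0.1193
  (v0,v7,v4) [--+] → (1.7884, 1.7884, -0.100819)–(1.88923, 1.7884, 0)  len=0.1426
  (v4,v8,v5) [++-] → (1.21853, 1.7884, 0.336828)–(1.7884, 1.7884, 0.100819)  len=0.6168
  (v5,v8,v9) [-++] → (1.21853, 1.7884, 0.336828)–(0.993614, 1.7884, 0.43)  len=0.2435
  (v5,v9,v6) [-+-] → (0.993614, 1.7884, 0.43)–(0.543187, 1.7884, 0.243383)  len=0.4876
  (v6,v9,v10) [-+-] → (0.543187, 1.7884, 0.243383)–(0, 1.7884, 0.0184)  len=0.5879
  (v7,v10,v11) [--+] → (0, 1.7884, -0.0184)–(0.993614, 1.7884, -0.43)  len=1.0755
  (v7,v11,v4) [-++] → (0.993614, 1.7884, -0.43)–(1.7884, 1.7884, -0.100819)  len=0.8603
  (v9,v12,v13) [++-] → (-1.7884, 1.7884, 0.100819)–(-0.993614, 1.7884, 0.43)  len=0.8603
  (v9,v13,v10) [+--] → (-0.993614, 1.7884, 0.43)–(0, 1.7884, 0.0184)  len=1.0755
  (v10,v14,v11) [--+] → (-0.543187, 1.7884, -0.243383)–(0, 1.7884, -0.0184)  len=0.5879
  (v11,v14,v15) [+--] → (-0.543187, 1.7884, -0.243383)–(-0.993614, 1.7884, -0.43)  len=0.4876
  (v11,v15,v8) [+-+] → (-0.993614, 1.7884, -0.43)–(-1.21853, 1.7884, -0.336828)  len=0.2435
  (v8,v15,v12) [+-+] → (-1.21853, 1.7884, -0.336828)–(-1.7884, 1.7884, -0.100819)  len=0.6168
  (v12,v16,v13) [+--] → (-1.88923, 1.7884, 0)–(-1.7884, 1.7884, 0.100819)  len=0.1426
  (v15,v19,v12) [--+] → (-1.87275, 1.7884, -0.016486)–(-1.7884, 1.7884, -0.100819)  len=0.1193
  (v12,v19,v16) [+--] → (-1.87275, 1.7884, -0.016486)–(-1.88923, 1.7884, 0)  len=0.0233

Chained into 1 loop(s):
  loop 1: 18 segments, perimeter = 8.3134
Total perimeter = 8.313

loops=1 perimeter=8.313


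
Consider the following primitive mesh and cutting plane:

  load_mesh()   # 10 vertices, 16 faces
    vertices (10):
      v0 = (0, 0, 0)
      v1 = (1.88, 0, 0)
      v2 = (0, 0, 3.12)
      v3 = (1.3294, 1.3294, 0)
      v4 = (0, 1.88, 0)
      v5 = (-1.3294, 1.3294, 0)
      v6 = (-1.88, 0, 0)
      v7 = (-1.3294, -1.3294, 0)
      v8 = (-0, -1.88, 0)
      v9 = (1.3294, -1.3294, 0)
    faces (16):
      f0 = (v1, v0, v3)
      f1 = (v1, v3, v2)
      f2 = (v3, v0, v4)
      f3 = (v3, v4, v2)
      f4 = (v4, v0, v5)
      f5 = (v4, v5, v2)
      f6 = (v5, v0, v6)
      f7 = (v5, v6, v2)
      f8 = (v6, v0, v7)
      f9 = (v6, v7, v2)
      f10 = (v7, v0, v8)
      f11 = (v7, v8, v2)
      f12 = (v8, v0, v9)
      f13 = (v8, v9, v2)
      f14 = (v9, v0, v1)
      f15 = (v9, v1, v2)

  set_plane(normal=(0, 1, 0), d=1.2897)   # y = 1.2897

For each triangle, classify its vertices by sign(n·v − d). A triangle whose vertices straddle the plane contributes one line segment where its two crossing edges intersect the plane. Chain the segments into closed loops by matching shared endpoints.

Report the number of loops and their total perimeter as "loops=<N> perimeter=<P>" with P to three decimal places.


Straddling triangles (8 of 16):
  (v1,v0,v3) [--+] → (1.2897, 1.2897, 0)–(1.34584, 1.2897, 0)  len=0.0561
  (v1,v3,v2) [-+-] → (1.34584, 1.2897, 0)–(1.2897, 1.2897, 0.0931729)  len=0.1088
  (v3,v0,v4) [+-+] → (1.2897, 1.2897, 0)–(0, 1.2897, 0)  len=1.2897
  (v3,v4,v2) [++-] → (0, 1.2897, 0.979647)–(1.2897, 1.2897, 0.0931729)  len=1.5650
  (v4,v0,v5) [+-+] → (0, 1.2897, 0)–(-1.2897, 1.2897, 0)  len=1.2897
  (v4,v5,v2) [++-] → (-1.2897, 1.2897, 0.0931729)–(0, 1.2897, 0.979647)  len=1.5650
  (v5,v0,v6) [+--] → (-1.2897, 1.2897, 0)–(-1.34584, 1.2897, 0)  len=0.0561
  (v5,v6,v2) [+--] → (-1.34584, 1.2897, 0)–(-1.2897, 1.2897, 0.0931729)  len=0.1088

Chained into 1 loop(s):
  loop 1: 8 segments, perimeter = 6.0392
Total perimeter = 6.039

loops=1 perimeter=6.039
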